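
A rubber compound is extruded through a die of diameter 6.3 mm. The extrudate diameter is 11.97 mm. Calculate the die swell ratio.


Die swell ratio = D_extrudate / D_die
= 11.97 / 6.3
= 1.9

Die swell = 1.9


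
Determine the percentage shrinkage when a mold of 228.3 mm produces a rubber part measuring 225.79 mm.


Shrinkage = (mold - part) / mold * 100
= (228.3 - 225.79) / 228.3 * 100
= 2.51 / 228.3 * 100
= 1.1%

1.1%


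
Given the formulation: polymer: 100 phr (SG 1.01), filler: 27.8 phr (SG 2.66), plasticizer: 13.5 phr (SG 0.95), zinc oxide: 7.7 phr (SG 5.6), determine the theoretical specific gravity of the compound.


Sum of weights = 149.0
Volume contributions:
  polymer: 100/1.01 = 99.0099
  filler: 27.8/2.66 = 10.4511
  plasticizer: 13.5/0.95 = 14.2105
  zinc oxide: 7.7/5.6 = 1.3750
Sum of volumes = 125.0466
SG = 149.0 / 125.0466 = 1.192

SG = 1.192


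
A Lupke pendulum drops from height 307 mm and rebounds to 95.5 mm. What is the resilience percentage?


Resilience = h_rebound / h_drop * 100
= 95.5 / 307 * 100
= 31.1%

31.1%


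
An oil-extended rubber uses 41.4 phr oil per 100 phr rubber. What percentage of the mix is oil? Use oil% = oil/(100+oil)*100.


Oil % = oil / (100 + oil) * 100
= 41.4 / (100 + 41.4) * 100
= 41.4 / 141.4 * 100
= 29.28%

29.28%


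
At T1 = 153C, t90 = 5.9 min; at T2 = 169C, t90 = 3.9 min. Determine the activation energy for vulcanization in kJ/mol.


T1 = 426.15 K, T2 = 442.15 K
1/T1 - 1/T2 = 8.4916e-05
ln(t1/t2) = ln(5.9/3.9) = 0.4140
Ea = 8.314 * 0.4140 / 8.4916e-05 = 40531.9139 J/mol
Ea = 40.53 kJ/mol

40.53 kJ/mol


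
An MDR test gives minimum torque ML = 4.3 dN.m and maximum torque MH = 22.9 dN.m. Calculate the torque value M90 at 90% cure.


M90 = ML + 0.9 * (MH - ML)
M90 = 4.3 + 0.9 * (22.9 - 4.3)
M90 = 4.3 + 0.9 * 18.6
M90 = 21.04 dN.m

21.04 dN.m


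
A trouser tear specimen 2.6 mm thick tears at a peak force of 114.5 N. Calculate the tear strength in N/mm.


Tear strength = force / thickness
= 114.5 / 2.6
= 44.04 N/mm

44.04 N/mm


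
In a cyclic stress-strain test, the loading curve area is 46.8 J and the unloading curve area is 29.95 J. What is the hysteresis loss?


Hysteresis loss = loading - unloading
= 46.8 - 29.95
= 16.85 J

16.85 J


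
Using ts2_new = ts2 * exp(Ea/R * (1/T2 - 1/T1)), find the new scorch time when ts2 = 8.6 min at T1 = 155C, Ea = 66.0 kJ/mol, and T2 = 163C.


Convert temperatures: T1 = 155 + 273.15 = 428.15 K, T2 = 163 + 273.15 = 436.15 K
ts2_new = 8.6 * exp(66000 / 8.314 * (1/436.15 - 1/428.15))
1/T2 - 1/T1 = -4.2841e-05
ts2_new = 6.12 min

6.12 min


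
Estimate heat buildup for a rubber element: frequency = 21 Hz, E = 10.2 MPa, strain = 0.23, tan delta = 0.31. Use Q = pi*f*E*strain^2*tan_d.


Q = pi * f * E * strain^2 * tan_d
= pi * 21 * 10.2 * 0.23^2 * 0.31
= pi * 21 * 10.2 * 0.0529 * 0.31
= 11.0354

Q = 11.0354


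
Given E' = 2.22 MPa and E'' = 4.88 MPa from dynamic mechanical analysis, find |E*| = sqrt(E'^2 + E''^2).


|E*| = sqrt(E'^2 + E''^2)
= sqrt(2.22^2 + 4.88^2)
= sqrt(4.9284 + 23.8144)
= 5.361 MPa

5.361 MPa


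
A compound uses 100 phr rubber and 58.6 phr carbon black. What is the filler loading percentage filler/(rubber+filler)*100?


Filler % = filler / (rubber + filler) * 100
= 58.6 / (100 + 58.6) * 100
= 58.6 / 158.6 * 100
= 36.95%

36.95%


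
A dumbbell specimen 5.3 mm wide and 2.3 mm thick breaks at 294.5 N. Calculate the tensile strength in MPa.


Area = width * thickness = 5.3 * 2.3 = 12.19 mm^2
TS = force / area = 294.5 / 12.19 = 24.16 MPa

24.16 MPa


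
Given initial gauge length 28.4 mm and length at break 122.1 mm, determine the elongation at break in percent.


Elongation = (Lf - L0) / L0 * 100
= (122.1 - 28.4) / 28.4 * 100
= 93.7 / 28.4 * 100
= 329.9%

329.9%


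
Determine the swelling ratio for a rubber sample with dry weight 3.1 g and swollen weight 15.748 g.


Q = W_swollen / W_dry
Q = 15.748 / 3.1
Q = 5.08

Q = 5.08


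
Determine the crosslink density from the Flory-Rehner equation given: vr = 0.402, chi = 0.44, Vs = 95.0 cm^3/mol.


ln(1 - vr) = ln(1 - 0.402) = -0.5142
Numerator = -((-0.5142) + 0.402 + 0.44 * 0.402^2) = 0.0411
Denominator = 95.0 * (0.402^(1/3) - 0.402/2) = 51.0181
nu = 0.0411 / 51.0181 = 8.0479e-04 mol/cm^3

8.0479e-04 mol/cm^3


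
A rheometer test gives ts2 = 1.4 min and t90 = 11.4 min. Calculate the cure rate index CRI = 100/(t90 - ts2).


CRI = 100 / (t90 - ts2)
= 100 / (11.4 - 1.4)
= 100 / 10.0
= 10.0 min^-1

10.0 min^-1


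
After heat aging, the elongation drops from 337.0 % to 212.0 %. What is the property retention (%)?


Retention = aged / original * 100
= 212.0 / 337.0 * 100
= 62.9%

62.9%


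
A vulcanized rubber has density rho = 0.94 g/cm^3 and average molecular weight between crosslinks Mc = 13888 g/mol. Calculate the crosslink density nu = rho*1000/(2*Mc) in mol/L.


nu = rho * 1000 / (2 * Mc)
nu = 0.94 * 1000 / (2 * 13888)
nu = 940.0 / 27776
nu = 0.0338 mol/L

0.0338 mol/L


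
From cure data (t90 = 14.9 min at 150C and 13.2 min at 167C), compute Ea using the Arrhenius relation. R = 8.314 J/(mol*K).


T1 = 423.15 K, T2 = 440.15 K
1/T1 - 1/T2 = 9.1275e-05
ln(t1/t2) = ln(14.9/13.2) = 0.1211
Ea = 8.314 * 0.1211 / 9.1275e-05 = 11034.6721 J/mol
Ea = 11.03 kJ/mol

11.03 kJ/mol


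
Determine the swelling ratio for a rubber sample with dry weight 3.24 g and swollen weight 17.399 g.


Q = W_swollen / W_dry
Q = 17.399 / 3.24
Q = 5.37

Q = 5.37


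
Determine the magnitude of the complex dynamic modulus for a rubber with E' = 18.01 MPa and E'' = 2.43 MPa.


|E*| = sqrt(E'^2 + E''^2)
= sqrt(18.01^2 + 2.43^2)
= sqrt(324.3601 + 5.9049)
= 18.173 MPa

18.173 MPa


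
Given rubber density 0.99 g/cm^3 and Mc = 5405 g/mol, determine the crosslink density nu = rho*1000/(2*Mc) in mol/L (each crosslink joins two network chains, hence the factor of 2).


nu = rho * 1000 / (2 * Mc)
nu = 0.99 * 1000 / (2 * 5405)
nu = 990.0 / 10810
nu = 0.0916 mol/L

0.0916 mol/L


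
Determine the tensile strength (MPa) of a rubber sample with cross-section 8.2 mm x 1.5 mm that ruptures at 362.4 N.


Area = width * thickness = 8.2 * 1.5 = 12.3 mm^2
TS = force / area = 362.4 / 12.3 = 29.46 MPa

29.46 MPa


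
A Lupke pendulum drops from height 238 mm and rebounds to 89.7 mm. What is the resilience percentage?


Resilience = h_rebound / h_drop * 100
= 89.7 / 238 * 100
= 37.7%

37.7%


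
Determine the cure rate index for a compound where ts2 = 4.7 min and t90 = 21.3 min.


CRI = 100 / (t90 - ts2)
= 100 / (21.3 - 4.7)
= 100 / 16.6
= 6.02 min^-1

6.02 min^-1


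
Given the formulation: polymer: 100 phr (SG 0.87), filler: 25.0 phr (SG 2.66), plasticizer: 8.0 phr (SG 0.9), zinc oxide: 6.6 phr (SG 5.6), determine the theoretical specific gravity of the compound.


Sum of weights = 139.6
Volume contributions:
  polymer: 100/0.87 = 114.9425
  filler: 25.0/2.66 = 9.3985
  plasticizer: 8.0/0.9 = 8.8889
  zinc oxide: 6.6/5.6 = 1.1786
Sum of volumes = 134.4085
SG = 139.6 / 134.4085 = 1.039

SG = 1.039


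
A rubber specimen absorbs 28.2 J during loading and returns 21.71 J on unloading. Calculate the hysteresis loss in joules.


Hysteresis loss = loading - unloading
= 28.2 - 21.71
= 6.49 J

6.49 J


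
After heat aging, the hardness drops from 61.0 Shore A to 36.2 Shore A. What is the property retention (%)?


Retention = aged / original * 100
= 36.2 / 61.0 * 100
= 59.3%

59.3%


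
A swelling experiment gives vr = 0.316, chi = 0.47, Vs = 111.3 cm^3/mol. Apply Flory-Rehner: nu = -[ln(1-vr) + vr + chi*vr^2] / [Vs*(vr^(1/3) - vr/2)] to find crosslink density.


ln(1 - vr) = ln(1 - 0.316) = -0.3798
Numerator = -((-0.3798) + 0.316 + 0.47 * 0.316^2) = 0.0169
Denominator = 111.3 * (0.316^(1/3) - 0.316/2) = 58.2242
nu = 0.0169 / 58.2242 = 2.8966e-04 mol/cm^3

2.8966e-04 mol/cm^3


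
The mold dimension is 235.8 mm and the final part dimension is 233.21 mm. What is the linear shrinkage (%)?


Shrinkage = (mold - part) / mold * 100
= (235.8 - 233.21) / 235.8 * 100
= 2.59 / 235.8 * 100
= 1.1%

1.1%


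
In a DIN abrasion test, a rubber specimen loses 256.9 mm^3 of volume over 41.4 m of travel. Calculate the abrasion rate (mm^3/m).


Rate = volume_loss / distance
= 256.9 / 41.4
= 6.205 mm^3/m

6.205 mm^3/m


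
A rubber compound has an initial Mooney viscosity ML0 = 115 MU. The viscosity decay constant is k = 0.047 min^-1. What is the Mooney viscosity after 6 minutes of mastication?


ML = ML0 * exp(-k * t)
ML = 115 * exp(-0.047 * 6)
ML = 115 * 0.7543
ML = 86.74 MU

86.74 MU


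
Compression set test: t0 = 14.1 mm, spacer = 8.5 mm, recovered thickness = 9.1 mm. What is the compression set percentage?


CS = (t0 - recovered) / (t0 - ts) * 100
= (14.1 - 9.1) / (14.1 - 8.5) * 100
= 5.0 / 5.6 * 100
= 89.3%

89.3%


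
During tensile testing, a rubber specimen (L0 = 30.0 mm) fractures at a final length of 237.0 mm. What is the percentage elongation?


Elongation = (Lf - L0) / L0 * 100
= (237.0 - 30.0) / 30.0 * 100
= 207.0 / 30.0 * 100
= 690.0%

690.0%


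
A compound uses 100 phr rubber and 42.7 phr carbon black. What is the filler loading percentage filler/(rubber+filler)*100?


Filler % = filler / (rubber + filler) * 100
= 42.7 / (100 + 42.7) * 100
= 42.7 / 142.7 * 100
= 29.92%

29.92%


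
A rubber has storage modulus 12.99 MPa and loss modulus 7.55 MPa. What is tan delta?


tan delta = E'' / E'
= 7.55 / 12.99
= 0.5812

tan delta = 0.5812


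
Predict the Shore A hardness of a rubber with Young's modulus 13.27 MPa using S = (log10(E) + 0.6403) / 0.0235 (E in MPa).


log10(E) = 0.0235*S - 0.6403  =>  S = (log10(E) + 0.6403) / 0.0235
log10(13.27) = 1.122871
S = (1.122871 + 0.6403) / 0.0235 = 1.763171 / 0.0235
S = 75.0

Shore A = 75.0


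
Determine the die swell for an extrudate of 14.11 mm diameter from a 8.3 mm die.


Die swell ratio = D_extrudate / D_die
= 14.11 / 8.3
= 1.7

Die swell = 1.7


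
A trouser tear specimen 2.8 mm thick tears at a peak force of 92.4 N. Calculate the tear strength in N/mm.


Tear strength = force / thickness
= 92.4 / 2.8
= 33.0 N/mm

33.0 N/mm


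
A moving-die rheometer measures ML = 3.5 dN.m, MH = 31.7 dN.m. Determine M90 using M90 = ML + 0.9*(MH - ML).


M90 = ML + 0.9 * (MH - ML)
M90 = 3.5 + 0.9 * (31.7 - 3.5)
M90 = 3.5 + 0.9 * 28.2
M90 = 28.88 dN.m

28.88 dN.m


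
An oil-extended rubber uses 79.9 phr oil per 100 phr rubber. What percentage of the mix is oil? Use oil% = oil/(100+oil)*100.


Oil % = oil / (100 + oil) * 100
= 79.9 / (100 + 79.9) * 100
= 79.9 / 179.9 * 100
= 44.41%

44.41%


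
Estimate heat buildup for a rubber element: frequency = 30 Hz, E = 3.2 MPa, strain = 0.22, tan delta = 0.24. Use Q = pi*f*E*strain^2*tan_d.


Q = pi * f * E * strain^2 * tan_d
= pi * 30 * 3.2 * 0.22^2 * 0.24
= pi * 30 * 3.2 * 0.0484 * 0.24
= 3.5033

Q = 3.5033


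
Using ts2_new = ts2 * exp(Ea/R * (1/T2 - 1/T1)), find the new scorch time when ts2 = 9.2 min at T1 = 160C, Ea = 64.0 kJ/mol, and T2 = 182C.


Convert temperatures: T1 = 160 + 273.15 = 433.15 K, T2 = 182 + 273.15 = 455.15 K
ts2_new = 9.2 * exp(64000 / 8.314 * (1/455.15 - 1/433.15))
1/T2 - 1/T1 = -1.1159e-04
ts2_new = 3.9 min

3.9 min


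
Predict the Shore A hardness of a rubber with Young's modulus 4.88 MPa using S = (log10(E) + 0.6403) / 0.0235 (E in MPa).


log10(E) = 0.0235*S - 0.6403  =>  S = (log10(E) + 0.6403) / 0.0235
log10(4.88) = 0.688420
S = (0.688420 + 0.6403) / 0.0235 = 1.328720 / 0.0235
S = 56.5

Shore A = 56.5


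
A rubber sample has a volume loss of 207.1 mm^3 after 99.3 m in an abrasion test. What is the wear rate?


Rate = volume_loss / distance
= 207.1 / 99.3
= 2.086 mm^3/m

2.086 mm^3/m


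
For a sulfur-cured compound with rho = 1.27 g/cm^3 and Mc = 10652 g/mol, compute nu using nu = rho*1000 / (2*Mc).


nu = rho * 1000 / (2 * Mc)
nu = 1.27 * 1000 / (2 * 10652)
nu = 1270.0 / 21304
nu = 0.0596 mol/L

0.0596 mol/L


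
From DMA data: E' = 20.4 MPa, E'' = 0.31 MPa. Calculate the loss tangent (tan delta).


tan delta = E'' / E'
= 0.31 / 20.4
= 0.0152

tan delta = 0.0152


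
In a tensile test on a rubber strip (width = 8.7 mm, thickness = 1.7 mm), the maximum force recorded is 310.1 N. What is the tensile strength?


Area = width * thickness = 8.7 * 1.7 = 14.79 mm^2
TS = force / area = 310.1 / 14.79 = 20.97 MPa

20.97 MPa


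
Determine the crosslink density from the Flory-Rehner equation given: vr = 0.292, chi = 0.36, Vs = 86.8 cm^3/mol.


ln(1 - vr) = ln(1 - 0.292) = -0.3453
Numerator = -((-0.3453) + 0.292 + 0.36 * 0.292^2) = 0.0226
Denominator = 86.8 * (0.292^(1/3) - 0.292/2) = 44.9128
nu = 0.0226 / 44.9128 = 5.0356e-04 mol/cm^3

5.0356e-04 mol/cm^3


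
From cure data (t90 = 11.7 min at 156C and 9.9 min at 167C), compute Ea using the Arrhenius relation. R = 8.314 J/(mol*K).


T1 = 429.15 K, T2 = 440.15 K
1/T1 - 1/T2 = 5.8235e-05
ln(t1/t2) = ln(11.7/9.9) = 0.1671
Ea = 8.314 * 0.1671 / 5.8235e-05 = 23849.7734 J/mol
Ea = 23.85 kJ/mol

23.85 kJ/mol


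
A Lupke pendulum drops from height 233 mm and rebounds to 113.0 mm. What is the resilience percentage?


Resilience = h_rebound / h_drop * 100
= 113.0 / 233 * 100
= 48.5%

48.5%


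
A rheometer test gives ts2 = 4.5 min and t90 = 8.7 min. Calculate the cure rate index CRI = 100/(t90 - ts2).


CRI = 100 / (t90 - ts2)
= 100 / (8.7 - 4.5)
= 100 / 4.2
= 23.81 min^-1

23.81 min^-1


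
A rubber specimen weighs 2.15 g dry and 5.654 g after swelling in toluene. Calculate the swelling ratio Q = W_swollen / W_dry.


Q = W_swollen / W_dry
Q = 5.654 / 2.15
Q = 2.63

Q = 2.63


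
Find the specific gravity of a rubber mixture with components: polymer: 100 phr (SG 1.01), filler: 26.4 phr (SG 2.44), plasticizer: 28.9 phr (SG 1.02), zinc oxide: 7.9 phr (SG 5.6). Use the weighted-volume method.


Sum of weights = 163.2
Volume contributions:
  polymer: 100/1.01 = 99.0099
  filler: 26.4/2.44 = 10.8197
  plasticizer: 28.9/1.02 = 28.3333
  zinc oxide: 7.9/5.6 = 1.4107
Sum of volumes = 139.5736
SG = 163.2 / 139.5736 = 1.169

SG = 1.169


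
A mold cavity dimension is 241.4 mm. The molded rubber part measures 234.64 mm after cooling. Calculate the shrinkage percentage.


Shrinkage = (mold - part) / mold * 100
= (241.4 - 234.64) / 241.4 * 100
= 6.76 / 241.4 * 100
= 2.8%

2.8%


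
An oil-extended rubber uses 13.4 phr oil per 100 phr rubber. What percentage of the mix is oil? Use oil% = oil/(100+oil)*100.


Oil % = oil / (100 + oil) * 100
= 13.4 / (100 + 13.4) * 100
= 13.4 / 113.4 * 100
= 11.82%

11.82%


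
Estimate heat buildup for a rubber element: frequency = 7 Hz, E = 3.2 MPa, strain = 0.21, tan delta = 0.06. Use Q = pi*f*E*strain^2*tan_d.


Q = pi * f * E * strain^2 * tan_d
= pi * 7 * 3.2 * 0.21^2 * 0.06
= pi * 7 * 3.2 * 0.0441 * 0.06
= 0.1862

Q = 0.1862


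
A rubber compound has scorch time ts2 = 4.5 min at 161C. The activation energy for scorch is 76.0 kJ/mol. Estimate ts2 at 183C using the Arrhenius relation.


Convert temperatures: T1 = 161 + 273.15 = 434.15 K, T2 = 183 + 273.15 = 456.15 K
ts2_new = 4.5 * exp(76000 / 8.314 * (1/456.15 - 1/434.15))
1/T2 - 1/T1 = -1.1109e-04
ts2_new = 1.63 min

1.63 min


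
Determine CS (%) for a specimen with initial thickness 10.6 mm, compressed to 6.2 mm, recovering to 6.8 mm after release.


CS = (t0 - recovered) / (t0 - ts) * 100
= (10.6 - 6.8) / (10.6 - 6.2) * 100
= 3.8 / 4.4 * 100
= 86.4%

86.4%


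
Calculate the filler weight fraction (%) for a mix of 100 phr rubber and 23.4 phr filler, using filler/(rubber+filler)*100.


Filler % = filler / (rubber + filler) * 100
= 23.4 / (100 + 23.4) * 100
= 23.4 / 123.4 * 100
= 18.96%

18.96%


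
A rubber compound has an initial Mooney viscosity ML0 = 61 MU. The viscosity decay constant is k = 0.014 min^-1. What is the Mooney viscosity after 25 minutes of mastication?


ML = ML0 * exp(-k * t)
ML = 61 * exp(-0.014 * 25)
ML = 61 * 0.7047
ML = 42.99 MU

42.99 MU


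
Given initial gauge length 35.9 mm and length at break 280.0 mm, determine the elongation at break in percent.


Elongation = (Lf - L0) / L0 * 100
= (280.0 - 35.9) / 35.9 * 100
= 244.1 / 35.9 * 100
= 679.9%

679.9%


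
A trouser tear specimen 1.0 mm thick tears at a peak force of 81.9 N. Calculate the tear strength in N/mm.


Tear strength = force / thickness
= 81.9 / 1.0
= 81.9 N/mm

81.9 N/mm


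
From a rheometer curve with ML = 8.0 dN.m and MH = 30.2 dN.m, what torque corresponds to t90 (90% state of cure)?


M90 = ML + 0.9 * (MH - ML)
M90 = 8.0 + 0.9 * (30.2 - 8.0)
M90 = 8.0 + 0.9 * 22.2
M90 = 27.98 dN.m

27.98 dN.m


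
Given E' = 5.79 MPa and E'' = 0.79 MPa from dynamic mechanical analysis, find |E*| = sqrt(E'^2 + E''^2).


|E*| = sqrt(E'^2 + E''^2)
= sqrt(5.79^2 + 0.79^2)
= sqrt(33.5241 + 0.6241)
= 5.844 MPa

5.844 MPa


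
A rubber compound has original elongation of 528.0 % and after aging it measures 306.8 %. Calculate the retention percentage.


Retention = aged / original * 100
= 306.8 / 528.0 * 100
= 58.1%

58.1%


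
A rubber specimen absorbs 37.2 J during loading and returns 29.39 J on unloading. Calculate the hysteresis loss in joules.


Hysteresis loss = loading - unloading
= 37.2 - 29.39
= 7.81 J

7.81 J


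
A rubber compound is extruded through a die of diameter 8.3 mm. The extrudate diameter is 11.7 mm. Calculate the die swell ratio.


Die swell ratio = D_extrudate / D_die
= 11.7 / 8.3
= 1.41

Die swell = 1.41


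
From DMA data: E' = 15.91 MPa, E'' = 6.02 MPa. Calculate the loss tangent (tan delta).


tan delta = E'' / E'
= 6.02 / 15.91
= 0.3784

tan delta = 0.3784


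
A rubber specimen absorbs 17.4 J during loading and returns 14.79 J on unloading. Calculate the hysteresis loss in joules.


Hysteresis loss = loading - unloading
= 17.4 - 14.79
= 2.61 J

2.61 J


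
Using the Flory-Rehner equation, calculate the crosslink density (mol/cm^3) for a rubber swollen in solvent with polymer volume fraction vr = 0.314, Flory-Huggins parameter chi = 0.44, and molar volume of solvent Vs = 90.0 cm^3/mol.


ln(1 - vr) = ln(1 - 0.314) = -0.3769
Numerator = -((-0.3769) + 0.314 + 0.44 * 0.314^2) = 0.0195
Denominator = 90.0 * (0.314^(1/3) - 0.314/2) = 47.0420
nu = 0.0195 / 47.0420 = 4.1443e-04 mol/cm^3

4.1443e-04 mol/cm^3


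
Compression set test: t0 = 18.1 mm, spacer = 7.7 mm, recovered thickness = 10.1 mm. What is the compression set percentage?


CS = (t0 - recovered) / (t0 - ts) * 100
= (18.1 - 10.1) / (18.1 - 7.7) * 100
= 8.0 / 10.4 * 100
= 76.9%

76.9%


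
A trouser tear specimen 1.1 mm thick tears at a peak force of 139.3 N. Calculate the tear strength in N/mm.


Tear strength = force / thickness
= 139.3 / 1.1
= 126.64 N/mm

126.64 N/mm


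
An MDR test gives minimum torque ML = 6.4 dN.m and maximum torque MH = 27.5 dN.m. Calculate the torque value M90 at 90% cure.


M90 = ML + 0.9 * (MH - ML)
M90 = 6.4 + 0.9 * (27.5 - 6.4)
M90 = 6.4 + 0.9 * 21.1
M90 = 25.39 dN.m

25.39 dN.m


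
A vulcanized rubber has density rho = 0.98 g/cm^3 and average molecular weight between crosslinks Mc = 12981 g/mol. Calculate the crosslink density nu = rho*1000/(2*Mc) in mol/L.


nu = rho * 1000 / (2 * Mc)
nu = 0.98 * 1000 / (2 * 12981)
nu = 980.0 / 25962
nu = 0.0377 mol/L

0.0377 mol/L


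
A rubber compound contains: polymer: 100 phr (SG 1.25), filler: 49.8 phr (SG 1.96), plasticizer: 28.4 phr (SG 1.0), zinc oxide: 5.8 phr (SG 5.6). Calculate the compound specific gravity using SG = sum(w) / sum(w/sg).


Sum of weights = 184.0
Volume contributions:
  polymer: 100/1.25 = 80.0000
  filler: 49.8/1.96 = 25.4082
  plasticizer: 28.4/1.0 = 28.4000
  zinc oxide: 5.8/5.6 = 1.0357
Sum of volumes = 134.8439
SG = 184.0 / 134.8439 = 1.365

SG = 1.365


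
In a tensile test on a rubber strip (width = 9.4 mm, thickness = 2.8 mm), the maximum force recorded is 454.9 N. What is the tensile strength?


Area = width * thickness = 9.4 * 2.8 = 26.32 mm^2
TS = force / area = 454.9 / 26.32 = 17.28 MPa

17.28 MPa


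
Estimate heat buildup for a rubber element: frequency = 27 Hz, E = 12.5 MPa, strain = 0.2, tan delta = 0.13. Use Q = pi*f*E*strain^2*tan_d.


Q = pi * f * E * strain^2 * tan_d
= pi * 27 * 12.5 * 0.2^2 * 0.13
= pi * 27 * 12.5 * 0.0400 * 0.13
= 5.5135

Q = 5.5135


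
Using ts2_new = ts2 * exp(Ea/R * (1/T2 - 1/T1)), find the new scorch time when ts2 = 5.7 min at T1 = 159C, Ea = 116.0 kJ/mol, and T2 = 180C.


Convert temperatures: T1 = 159 + 273.15 = 432.15 K, T2 = 180 + 273.15 = 453.15 K
ts2_new = 5.7 * exp(116000 / 8.314 * (1/453.15 - 1/432.15))
1/T2 - 1/T1 = -1.0724e-04
ts2_new = 1.28 min

1.28 min


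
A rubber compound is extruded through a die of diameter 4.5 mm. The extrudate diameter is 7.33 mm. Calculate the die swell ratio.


Die swell ratio = D_extrudate / D_die
= 7.33 / 4.5
= 1.629

Die swell = 1.629


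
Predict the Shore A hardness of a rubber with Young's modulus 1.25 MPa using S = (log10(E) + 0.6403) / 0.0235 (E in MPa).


log10(E) = 0.0235*S - 0.6403  =>  S = (log10(E) + 0.6403) / 0.0235
log10(1.25) = 0.096910
S = (0.096910 + 0.6403) / 0.0235 = 0.737210 / 0.0235
S = 31.4

Shore A = 31.4


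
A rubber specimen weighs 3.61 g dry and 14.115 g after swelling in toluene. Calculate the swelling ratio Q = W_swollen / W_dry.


Q = W_swollen / W_dry
Q = 14.115 / 3.61
Q = 3.91

Q = 3.91


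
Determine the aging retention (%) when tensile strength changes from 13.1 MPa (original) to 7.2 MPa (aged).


Retention = aged / original * 100
= 7.2 / 13.1 * 100
= 55.0%

55.0%


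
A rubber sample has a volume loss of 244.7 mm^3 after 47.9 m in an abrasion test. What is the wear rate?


Rate = volume_loss / distance
= 244.7 / 47.9
= 5.109 mm^3/m

5.109 mm^3/m


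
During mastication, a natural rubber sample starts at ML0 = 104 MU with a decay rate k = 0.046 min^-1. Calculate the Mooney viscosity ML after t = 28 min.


ML = ML0 * exp(-k * t)
ML = 104 * exp(-0.046 * 28)
ML = 104 * 0.2758
ML = 28.69 MU

28.69 MU


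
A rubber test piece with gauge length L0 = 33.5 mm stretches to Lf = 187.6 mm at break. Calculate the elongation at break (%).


Elongation = (Lf - L0) / L0 * 100
= (187.6 - 33.5) / 33.5 * 100
= 154.1 / 33.5 * 100
= 460.0%

460.0%


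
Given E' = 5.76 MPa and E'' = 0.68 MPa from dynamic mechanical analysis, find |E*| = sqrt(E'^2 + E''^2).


|E*| = sqrt(E'^2 + E''^2)
= sqrt(5.76^2 + 0.68^2)
= sqrt(33.1776 + 0.4624)
= 5.8 MPa

5.8 MPa


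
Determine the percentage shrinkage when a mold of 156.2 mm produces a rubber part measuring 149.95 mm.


Shrinkage = (mold - part) / mold * 100
= (156.2 - 149.95) / 156.2 * 100
= 6.25 / 156.2 * 100
= 4.0%

4.0%


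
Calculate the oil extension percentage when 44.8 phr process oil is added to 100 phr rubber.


Oil % = oil / (100 + oil) * 100
= 44.8 / (100 + 44.8) * 100
= 44.8 / 144.8 * 100
= 30.94%

30.94%


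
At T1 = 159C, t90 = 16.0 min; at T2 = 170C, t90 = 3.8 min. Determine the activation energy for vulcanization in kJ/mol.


T1 = 432.15 K, T2 = 443.15 K
1/T1 - 1/T2 = 5.7439e-05
ln(t1/t2) = ln(16.0/3.8) = 1.4376
Ea = 8.314 * 1.4376 / 5.7439e-05 = 208083.1630 J/mol
Ea = 208.08 kJ/mol

208.08 kJ/mol


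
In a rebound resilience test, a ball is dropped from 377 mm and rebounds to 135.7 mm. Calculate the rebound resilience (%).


Resilience = h_rebound / h_drop * 100
= 135.7 / 377 * 100
= 36.0%

36.0%


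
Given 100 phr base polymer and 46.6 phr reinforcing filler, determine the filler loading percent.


Filler % = filler / (rubber + filler) * 100
= 46.6 / (100 + 46.6) * 100
= 46.6 / 146.6 * 100
= 31.79%

31.79%


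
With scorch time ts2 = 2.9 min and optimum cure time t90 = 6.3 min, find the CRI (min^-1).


CRI = 100 / (t90 - ts2)
= 100 / (6.3 - 2.9)
= 100 / 3.4
= 29.41 min^-1

29.41 min^-1


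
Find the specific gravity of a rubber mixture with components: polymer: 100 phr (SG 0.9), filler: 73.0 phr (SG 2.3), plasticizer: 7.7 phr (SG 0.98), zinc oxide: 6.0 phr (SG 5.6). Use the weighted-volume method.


Sum of weights = 186.7
Volume contributions:
  polymer: 100/0.9 = 111.1111
  filler: 73.0/2.3 = 31.7391
  plasticizer: 7.7/0.98 = 7.8571
  zinc oxide: 6.0/5.6 = 1.0714
Sum of volumes = 151.7788
SG = 186.7 / 151.7788 = 1.23

SG = 1.23


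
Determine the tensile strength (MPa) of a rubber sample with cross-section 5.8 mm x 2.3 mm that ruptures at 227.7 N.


Area = width * thickness = 5.8 * 2.3 = 13.34 mm^2
TS = force / area = 227.7 / 13.34 = 17.07 MPa

17.07 MPa


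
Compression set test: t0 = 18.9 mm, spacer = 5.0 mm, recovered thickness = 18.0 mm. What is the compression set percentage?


CS = (t0 - recovered) / (t0 - ts) * 100
= (18.9 - 18.0) / (18.9 - 5.0) * 100
= 0.9 / 13.9 * 100
= 6.5%

6.5%


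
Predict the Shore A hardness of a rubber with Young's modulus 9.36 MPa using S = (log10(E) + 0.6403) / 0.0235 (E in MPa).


log10(E) = 0.0235*S - 0.6403  =>  S = (log10(E) + 0.6403) / 0.0235
log10(9.36) = 0.971276
S = (0.971276 + 0.6403) / 0.0235 = 1.611576 / 0.0235
S = 68.6

Shore A = 68.6


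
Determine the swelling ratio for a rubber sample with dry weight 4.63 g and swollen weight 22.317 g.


Q = W_swollen / W_dry
Q = 22.317 / 4.63
Q = 4.82

Q = 4.82


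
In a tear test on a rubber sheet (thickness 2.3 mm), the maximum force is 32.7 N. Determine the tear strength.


Tear strength = force / thickness
= 32.7 / 2.3
= 14.22 N/mm

14.22 N/mm


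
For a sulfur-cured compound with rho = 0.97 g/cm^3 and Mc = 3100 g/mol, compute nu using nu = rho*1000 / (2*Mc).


nu = rho * 1000 / (2 * Mc)
nu = 0.97 * 1000 / (2 * 3100)
nu = 970.0 / 6200
nu = 0.1565 mol/L

0.1565 mol/L


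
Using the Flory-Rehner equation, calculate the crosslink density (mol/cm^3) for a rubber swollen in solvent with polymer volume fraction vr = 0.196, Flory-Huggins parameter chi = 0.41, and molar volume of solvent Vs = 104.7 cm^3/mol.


ln(1 - vr) = ln(1 - 0.196) = -0.2182
Numerator = -((-0.2182) + 0.196 + 0.41 * 0.196^2) = 0.0064
Denominator = 104.7 * (0.196^(1/3) - 0.196/2) = 50.5574
nu = 0.0064 / 50.5574 = 1.2670e-04 mol/cm^3

1.2670e-04 mol/cm^3


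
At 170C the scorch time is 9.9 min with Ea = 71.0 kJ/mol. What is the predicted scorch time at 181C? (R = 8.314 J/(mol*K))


Convert temperatures: T1 = 170 + 273.15 = 443.15 K, T2 = 181 + 273.15 = 454.15 K
ts2_new = 9.9 * exp(71000 / 8.314 * (1/454.15 - 1/443.15))
1/T2 - 1/T1 = -5.4657e-05
ts2_new = 6.21 min

6.21 min


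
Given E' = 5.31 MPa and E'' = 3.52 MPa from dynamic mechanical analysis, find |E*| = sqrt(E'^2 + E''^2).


|E*| = sqrt(E'^2 + E''^2)
= sqrt(5.31^2 + 3.52^2)
= sqrt(28.1961 + 12.3904)
= 6.371 MPa

6.371 MPa


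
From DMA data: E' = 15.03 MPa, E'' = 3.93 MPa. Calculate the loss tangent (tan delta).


tan delta = E'' / E'
= 3.93 / 15.03
= 0.2615

tan delta = 0.2615


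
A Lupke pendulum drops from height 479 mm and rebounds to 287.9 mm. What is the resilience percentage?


Resilience = h_rebound / h_drop * 100
= 287.9 / 479 * 100
= 60.1%

60.1%


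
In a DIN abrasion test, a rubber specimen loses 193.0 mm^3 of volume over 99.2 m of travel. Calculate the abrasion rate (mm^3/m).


Rate = volume_loss / distance
= 193.0 / 99.2
= 1.946 mm^3/m

1.946 mm^3/m


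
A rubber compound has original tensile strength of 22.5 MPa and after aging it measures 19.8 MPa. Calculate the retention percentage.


Retention = aged / original * 100
= 19.8 / 22.5 * 100
= 88.0%

88.0%


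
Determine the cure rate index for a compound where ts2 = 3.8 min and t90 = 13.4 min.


CRI = 100 / (t90 - ts2)
= 100 / (13.4 - 3.8)
= 100 / 9.6
= 10.42 min^-1

10.42 min^-1


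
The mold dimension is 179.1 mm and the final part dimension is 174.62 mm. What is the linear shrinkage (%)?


Shrinkage = (mold - part) / mold * 100
= (179.1 - 174.62) / 179.1 * 100
= 4.48 / 179.1 * 100
= 2.5%

2.5%


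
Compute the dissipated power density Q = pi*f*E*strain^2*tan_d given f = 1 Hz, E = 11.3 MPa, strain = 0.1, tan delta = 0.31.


Q = pi * f * E * strain^2 * tan_d
= pi * 1 * 11.3 * 0.1^2 * 0.31
= pi * 1 * 11.3 * 0.0100 * 0.31
= 0.1100

Q = 0.1100


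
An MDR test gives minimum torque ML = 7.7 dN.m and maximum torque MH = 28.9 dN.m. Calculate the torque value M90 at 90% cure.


M90 = ML + 0.9 * (MH - ML)
M90 = 7.7 + 0.9 * (28.9 - 7.7)
M90 = 7.7 + 0.9 * 21.2
M90 = 26.78 dN.m

26.78 dN.m


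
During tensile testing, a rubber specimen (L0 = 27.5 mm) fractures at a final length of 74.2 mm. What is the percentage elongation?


Elongation = (Lf - L0) / L0 * 100
= (74.2 - 27.5) / 27.5 * 100
= 46.7 / 27.5 * 100
= 169.8%

169.8%


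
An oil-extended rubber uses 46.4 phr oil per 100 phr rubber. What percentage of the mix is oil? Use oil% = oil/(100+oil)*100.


Oil % = oil / (100 + oil) * 100
= 46.4 / (100 + 46.4) * 100
= 46.4 / 146.4 * 100
= 31.69%

31.69%


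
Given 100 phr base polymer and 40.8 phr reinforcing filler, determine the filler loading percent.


Filler % = filler / (rubber + filler) * 100
= 40.8 / (100 + 40.8) * 100
= 40.8 / 140.8 * 100
= 28.98%

28.98%


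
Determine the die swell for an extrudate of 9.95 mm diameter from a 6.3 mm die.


Die swell ratio = D_extrudate / D_die
= 9.95 / 6.3
= 1.579

Die swell = 1.579


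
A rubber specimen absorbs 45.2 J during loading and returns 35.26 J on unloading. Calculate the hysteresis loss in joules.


Hysteresis loss = loading - unloading
= 45.2 - 35.26
= 9.94 J

9.94 J


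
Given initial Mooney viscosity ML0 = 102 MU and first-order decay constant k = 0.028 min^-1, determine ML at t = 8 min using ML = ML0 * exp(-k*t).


ML = ML0 * exp(-k * t)
ML = 102 * exp(-0.028 * 8)
ML = 102 * 0.7993
ML = 81.53 MU

81.53 MU


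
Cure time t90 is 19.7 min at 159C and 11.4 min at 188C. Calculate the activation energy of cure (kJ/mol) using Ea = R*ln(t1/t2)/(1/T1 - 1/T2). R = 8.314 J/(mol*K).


T1 = 432.15 K, T2 = 461.15 K
1/T1 - 1/T2 = 1.4552e-04
ln(t1/t2) = ln(19.7/11.4) = 0.5470
Ea = 8.314 * 0.5470 / 1.4552e-04 = 31252.1767 J/mol
Ea = 31.25 kJ/mol

31.25 kJ/mol


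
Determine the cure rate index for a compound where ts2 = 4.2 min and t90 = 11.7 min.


CRI = 100 / (t90 - ts2)
= 100 / (11.7 - 4.2)
= 100 / 7.5
= 13.33 min^-1

13.33 min^-1


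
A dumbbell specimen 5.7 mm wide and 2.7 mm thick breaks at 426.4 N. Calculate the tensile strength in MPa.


Area = width * thickness = 5.7 * 2.7 = 15.39 mm^2
TS = force / area = 426.4 / 15.39 = 27.71 MPa

27.71 MPa


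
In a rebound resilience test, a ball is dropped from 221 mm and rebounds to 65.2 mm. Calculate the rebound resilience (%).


Resilience = h_rebound / h_drop * 100
= 65.2 / 221 * 100
= 29.5%

29.5%


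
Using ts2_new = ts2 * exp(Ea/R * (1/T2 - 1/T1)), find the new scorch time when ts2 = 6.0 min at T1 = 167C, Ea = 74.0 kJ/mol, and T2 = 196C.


Convert temperatures: T1 = 167 + 273.15 = 440.15 K, T2 = 196 + 273.15 = 469.15 K
ts2_new = 6.0 * exp(74000 / 8.314 * (1/469.15 - 1/440.15))
1/T2 - 1/T1 = -1.4044e-04
ts2_new = 1.72 min

1.72 min


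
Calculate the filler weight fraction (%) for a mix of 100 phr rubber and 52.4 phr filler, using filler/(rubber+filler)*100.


Filler % = filler / (rubber + filler) * 100
= 52.4 / (100 + 52.4) * 100
= 52.4 / 152.4 * 100
= 34.38%

34.38%


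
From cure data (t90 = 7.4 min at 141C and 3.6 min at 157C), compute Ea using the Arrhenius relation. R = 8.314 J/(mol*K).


T1 = 414.15 K, T2 = 430.15 K
1/T1 - 1/T2 = 8.9814e-05
ln(t1/t2) = ln(7.4/3.6) = 0.7205
Ea = 8.314 * 0.7205 / 8.9814e-05 = 66700.5531 J/mol
Ea = 66.7 kJ/mol

66.7 kJ/mol


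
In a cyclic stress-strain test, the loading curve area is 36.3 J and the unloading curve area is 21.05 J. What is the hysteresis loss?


Hysteresis loss = loading - unloading
= 36.3 - 21.05
= 15.25 J

15.25 J


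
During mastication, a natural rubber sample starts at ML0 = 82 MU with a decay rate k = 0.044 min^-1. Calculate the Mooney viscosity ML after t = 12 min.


ML = ML0 * exp(-k * t)
ML = 82 * exp(-0.044 * 12)
ML = 82 * 0.5898
ML = 48.36 MU

48.36 MU


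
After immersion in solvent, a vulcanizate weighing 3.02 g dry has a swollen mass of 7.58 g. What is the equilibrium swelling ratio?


Q = W_swollen / W_dry
Q = 7.58 / 3.02
Q = 2.51

Q = 2.51


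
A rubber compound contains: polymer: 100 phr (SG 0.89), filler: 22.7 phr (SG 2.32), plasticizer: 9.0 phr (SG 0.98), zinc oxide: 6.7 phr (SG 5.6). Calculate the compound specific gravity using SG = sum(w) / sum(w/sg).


Sum of weights = 138.4
Volume contributions:
  polymer: 100/0.89 = 112.3596
  filler: 22.7/2.32 = 9.7845
  plasticizer: 9.0/0.98 = 9.1837
  zinc oxide: 6.7/5.6 = 1.1964
Sum of volumes = 132.5241
SG = 138.4 / 132.5241 = 1.044

SG = 1.044


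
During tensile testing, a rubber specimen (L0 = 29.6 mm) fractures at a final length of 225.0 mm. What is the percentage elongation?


Elongation = (Lf - L0) / L0 * 100
= (225.0 - 29.6) / 29.6 * 100
= 195.4 / 29.6 * 100
= 660.1%

660.1%


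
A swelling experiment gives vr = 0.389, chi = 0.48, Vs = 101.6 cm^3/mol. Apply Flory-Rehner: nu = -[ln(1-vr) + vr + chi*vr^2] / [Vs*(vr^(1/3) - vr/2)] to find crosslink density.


ln(1 - vr) = ln(1 - 0.389) = -0.4927
Numerator = -((-0.4927) + 0.389 + 0.48 * 0.389^2) = 0.0310
Denominator = 101.6 * (0.389^(1/3) - 0.389/2) = 54.4057
nu = 0.0310 / 54.4057 = 5.7024e-04 mol/cm^3

5.7024e-04 mol/cm^3


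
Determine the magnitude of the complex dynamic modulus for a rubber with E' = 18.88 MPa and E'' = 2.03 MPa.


|E*| = sqrt(E'^2 + E''^2)
= sqrt(18.88^2 + 2.03^2)
= sqrt(356.4544 + 4.1209)
= 18.989 MPa

18.989 MPa


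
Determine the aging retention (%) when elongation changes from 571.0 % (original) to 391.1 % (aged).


Retention = aged / original * 100
= 391.1 / 571.0 * 100
= 68.5%

68.5%


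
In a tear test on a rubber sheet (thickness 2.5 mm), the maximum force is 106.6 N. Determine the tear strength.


Tear strength = force / thickness
= 106.6 / 2.5
= 42.64 N/mm

42.64 N/mm


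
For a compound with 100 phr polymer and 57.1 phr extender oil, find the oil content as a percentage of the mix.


Oil % = oil / (100 + oil) * 100
= 57.1 / (100 + 57.1) * 100
= 57.1 / 157.1 * 100
= 36.35%

36.35%


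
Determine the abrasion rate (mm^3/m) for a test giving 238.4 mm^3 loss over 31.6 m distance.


Rate = volume_loss / distance
= 238.4 / 31.6
= 7.544 mm^3/m

7.544 mm^3/m


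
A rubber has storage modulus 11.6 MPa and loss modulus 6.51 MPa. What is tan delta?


tan delta = E'' / E'
= 6.51 / 11.6
= 0.5612

tan delta = 0.5612


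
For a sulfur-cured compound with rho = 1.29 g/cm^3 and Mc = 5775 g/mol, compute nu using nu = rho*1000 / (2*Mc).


nu = rho * 1000 / (2 * Mc)
nu = 1.29 * 1000 / (2 * 5775)
nu = 1290.0 / 11550
nu = 0.1117 mol/L

0.1117 mol/L


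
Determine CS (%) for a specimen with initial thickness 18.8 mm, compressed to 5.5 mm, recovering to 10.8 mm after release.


CS = (t0 - recovered) / (t0 - ts) * 100
= (18.8 - 10.8) / (18.8 - 5.5) * 100
= 8.0 / 13.3 * 100
= 60.2%

60.2%


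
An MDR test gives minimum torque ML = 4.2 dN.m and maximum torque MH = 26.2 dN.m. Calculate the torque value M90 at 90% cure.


M90 = ML + 0.9 * (MH - ML)
M90 = 4.2 + 0.9 * (26.2 - 4.2)
M90 = 4.2 + 0.9 * 22.0
M90 = 24.0 dN.m

24.0 dN.m


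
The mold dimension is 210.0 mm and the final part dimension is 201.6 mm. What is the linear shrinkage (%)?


Shrinkage = (mold - part) / mold * 100
= (210.0 - 201.6) / 210.0 * 100
= 8.4 / 210.0 * 100
= 4.0%

4.0%


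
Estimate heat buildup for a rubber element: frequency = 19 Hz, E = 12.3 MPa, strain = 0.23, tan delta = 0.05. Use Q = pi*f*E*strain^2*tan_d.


Q = pi * f * E * strain^2 * tan_d
= pi * 19 * 12.3 * 0.23^2 * 0.05
= pi * 19 * 12.3 * 0.0529 * 0.05
= 1.9419

Q = 1.9419


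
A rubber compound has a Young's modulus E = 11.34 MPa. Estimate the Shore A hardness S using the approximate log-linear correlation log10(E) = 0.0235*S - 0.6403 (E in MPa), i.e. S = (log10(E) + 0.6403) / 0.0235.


log10(E) = 0.0235*S - 0.6403  =>  S = (log10(E) + 0.6403) / 0.0235
log10(11.34) = 1.054613
S = (1.054613 + 0.6403) / 0.0235 = 1.694913 / 0.0235
S = 72.1

Shore A = 72.1


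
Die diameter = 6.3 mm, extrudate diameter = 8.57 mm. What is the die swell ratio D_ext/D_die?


Die swell ratio = D_extrudate / D_die
= 8.57 / 6.3
= 1.36

Die swell = 1.36


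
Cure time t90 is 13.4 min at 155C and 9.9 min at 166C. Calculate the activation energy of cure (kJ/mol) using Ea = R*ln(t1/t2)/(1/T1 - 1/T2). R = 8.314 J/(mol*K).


T1 = 428.15 K, T2 = 439.15 K
1/T1 - 1/T2 = 5.8504e-05
ln(t1/t2) = ln(13.4/9.9) = 0.3027
Ea = 8.314 * 0.3027 / 5.8504e-05 = 43019.6837 J/mol
Ea = 43.02 kJ/mol

43.02 kJ/mol


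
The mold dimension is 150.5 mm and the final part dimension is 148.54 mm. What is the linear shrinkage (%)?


Shrinkage = (mold - part) / mold * 100
= (150.5 - 148.54) / 150.5 * 100
= 1.96 / 150.5 * 100
= 1.3%

1.3%


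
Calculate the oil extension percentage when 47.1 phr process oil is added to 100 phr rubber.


Oil % = oil / (100 + oil) * 100
= 47.1 / (100 + 47.1) * 100
= 47.1 / 147.1 * 100
= 32.02%

32.02%


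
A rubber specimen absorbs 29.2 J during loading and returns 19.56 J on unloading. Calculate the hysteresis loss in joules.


Hysteresis loss = loading - unloading
= 29.2 - 19.56
= 9.64 J

9.64 J


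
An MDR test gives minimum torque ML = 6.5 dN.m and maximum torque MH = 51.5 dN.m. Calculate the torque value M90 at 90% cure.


M90 = ML + 0.9 * (MH - ML)
M90 = 6.5 + 0.9 * (51.5 - 6.5)
M90 = 6.5 + 0.9 * 45.0
M90 = 47.0 dN.m

47.0 dN.m


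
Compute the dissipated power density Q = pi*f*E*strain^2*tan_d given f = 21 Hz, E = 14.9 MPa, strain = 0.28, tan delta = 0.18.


Q = pi * f * E * strain^2 * tan_d
= pi * 21 * 14.9 * 0.28^2 * 0.18
= pi * 21 * 14.9 * 0.0784 * 0.18
= 13.8722

Q = 13.8722


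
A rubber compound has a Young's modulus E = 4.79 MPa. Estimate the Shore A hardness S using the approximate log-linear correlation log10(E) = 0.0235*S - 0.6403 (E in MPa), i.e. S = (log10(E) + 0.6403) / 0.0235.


log10(E) = 0.0235*S - 0.6403  =>  S = (log10(E) + 0.6403) / 0.0235
log10(4.79) = 0.680336
S = (0.680336 + 0.6403) / 0.0235 = 1.320636 / 0.0235
S = 56.2

Shore A = 56.2


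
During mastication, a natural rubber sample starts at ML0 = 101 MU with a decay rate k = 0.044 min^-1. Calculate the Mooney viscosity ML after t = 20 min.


ML = ML0 * exp(-k * t)
ML = 101 * exp(-0.044 * 20)
ML = 101 * 0.4148
ML = 41.89 MU

41.89 MU


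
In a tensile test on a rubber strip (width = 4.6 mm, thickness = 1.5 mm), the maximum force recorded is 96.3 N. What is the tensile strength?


Area = width * thickness = 4.6 * 1.5 = 6.9 mm^2
TS = force / area = 96.3 / 6.9 = 13.96 MPa

13.96 MPa


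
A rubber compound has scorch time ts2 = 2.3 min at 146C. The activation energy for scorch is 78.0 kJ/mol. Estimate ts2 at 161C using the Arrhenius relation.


Convert temperatures: T1 = 146 + 273.15 = 419.15 K, T2 = 161 + 273.15 = 434.15 K
ts2_new = 2.3 * exp(78000 / 8.314 * (1/434.15 - 1/419.15))
1/T2 - 1/T1 = -8.2429e-05
ts2_new = 1.06 min

1.06 min


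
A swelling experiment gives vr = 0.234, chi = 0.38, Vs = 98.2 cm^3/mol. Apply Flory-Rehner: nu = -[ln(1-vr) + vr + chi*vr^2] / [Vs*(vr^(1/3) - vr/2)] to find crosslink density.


ln(1 - vr) = ln(1 - 0.234) = -0.2666
Numerator = -((-0.2666) + 0.234 + 0.38 * 0.234^2) = 0.0118
Denominator = 98.2 * (0.234^(1/3) - 0.234/2) = 49.0238
nu = 0.0118 / 49.0238 = 2.4000e-04 mol/cm^3

2.4000e-04 mol/cm^3


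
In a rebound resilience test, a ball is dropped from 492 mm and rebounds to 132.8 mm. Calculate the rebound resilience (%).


Resilience = h_rebound / h_drop * 100
= 132.8 / 492 * 100
= 27.0%

27.0%


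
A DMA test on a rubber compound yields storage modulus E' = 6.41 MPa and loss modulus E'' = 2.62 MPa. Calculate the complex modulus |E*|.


|E*| = sqrt(E'^2 + E''^2)
= sqrt(6.41^2 + 2.62^2)
= sqrt(41.0881 + 6.8644)
= 6.925 MPa

6.925 MPa
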